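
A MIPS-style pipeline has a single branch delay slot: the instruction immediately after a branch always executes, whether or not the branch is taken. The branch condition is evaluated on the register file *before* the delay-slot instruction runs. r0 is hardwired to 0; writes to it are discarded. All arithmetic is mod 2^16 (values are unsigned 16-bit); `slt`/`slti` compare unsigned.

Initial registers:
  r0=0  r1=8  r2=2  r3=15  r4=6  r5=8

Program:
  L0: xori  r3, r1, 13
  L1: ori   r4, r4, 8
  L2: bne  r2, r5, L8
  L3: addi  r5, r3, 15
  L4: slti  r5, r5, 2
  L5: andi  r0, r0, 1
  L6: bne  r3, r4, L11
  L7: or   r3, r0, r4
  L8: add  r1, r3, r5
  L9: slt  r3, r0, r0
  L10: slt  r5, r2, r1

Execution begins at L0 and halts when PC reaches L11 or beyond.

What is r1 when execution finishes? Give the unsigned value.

25

  step pc=0: xori  r3, r1, 13  regs=(0,8,2,5,6,8)
  step pc=1: ori   r4, r4, 8  regs=(0,8,2,5,14,8)
  step pc=2: bne  r2, r5, L8  cond=T  regs=(0,8,2,5,14,8)
  step pc=3: addi  r5, r3, 15  regs=(0,8,2,5,14,20)
  step pc=8: add  r1, r3, r5  regs=(0,25,2,5,14,20)
  step pc=9: slt  r3, r0, r0  regs=(0,25,2,0,14,20)
  step pc=10: slt  r5, r2, r1  regs=(0,25,2,0,14,1)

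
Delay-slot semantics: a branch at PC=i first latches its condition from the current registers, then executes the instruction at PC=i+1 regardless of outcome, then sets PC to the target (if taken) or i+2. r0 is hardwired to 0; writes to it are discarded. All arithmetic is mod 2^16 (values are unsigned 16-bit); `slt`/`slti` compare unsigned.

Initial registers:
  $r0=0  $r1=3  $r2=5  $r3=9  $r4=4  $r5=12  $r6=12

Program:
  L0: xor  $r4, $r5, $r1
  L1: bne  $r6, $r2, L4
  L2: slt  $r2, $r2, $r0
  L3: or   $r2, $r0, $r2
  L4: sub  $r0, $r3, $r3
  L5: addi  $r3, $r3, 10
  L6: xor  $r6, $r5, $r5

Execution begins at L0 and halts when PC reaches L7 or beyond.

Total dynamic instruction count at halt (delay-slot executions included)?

6

[0] xor  $r4, $r5, $r1  →  {$r0:0, $r1:3, $r2:5, $r3:9, $r4:15, $r5:12, $r6:12}
[1] bne  $r6, $r2, L4  →  {$r0:0, $r1:3, $r2:5, $r3:9, $r4:15, $r5:12, $r6:12}  ⟨branch taken⟩
[2] slt  $r2, $r2, $r0  →  {$r0:0, $r1:3, $r2:0, $r3:9, $r4:15, $r5:12, $r6:12}
[4] sub  $r0, $r3, $r3  →  {$r0:0, $r1:3, $r2:0, $r3:9, $r4:15, $r5:12, $r6:12}
[5] addi  $r3, $r3, 10  →  {$r0:0, $r1:3, $r2:0, $r3:19, $r4:15, $r5:12, $r6:12}
[6] xor  $r6, $r5, $r5  →  {$r0:0, $r1:3, $r2:0, $r3:19, $r4:15, $r5:12, $r6:0}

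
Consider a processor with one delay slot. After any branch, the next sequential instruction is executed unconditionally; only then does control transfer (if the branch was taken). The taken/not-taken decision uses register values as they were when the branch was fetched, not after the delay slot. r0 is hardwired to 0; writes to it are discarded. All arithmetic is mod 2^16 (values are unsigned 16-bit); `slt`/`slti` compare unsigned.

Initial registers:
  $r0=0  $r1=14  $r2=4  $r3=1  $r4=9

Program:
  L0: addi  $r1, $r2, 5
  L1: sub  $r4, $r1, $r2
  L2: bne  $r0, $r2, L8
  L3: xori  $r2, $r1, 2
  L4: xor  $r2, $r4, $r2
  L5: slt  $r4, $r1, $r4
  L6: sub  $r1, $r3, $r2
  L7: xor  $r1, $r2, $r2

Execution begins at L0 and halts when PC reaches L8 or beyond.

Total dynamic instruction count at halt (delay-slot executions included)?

4

  step pc=0: addi  $r1, $r2, 5  regs=(0,9,4,1,9)
  step pc=1: sub  $r4, $r1, $r2  regs=(0,9,4,1,5)
  step pc=2: bne  $r0, $r2, L8  cond=T  regs=(0,9,4,1,5)
  step pc=3: xori  $r2, $r1, 2  regs=(0,9,11,1,5)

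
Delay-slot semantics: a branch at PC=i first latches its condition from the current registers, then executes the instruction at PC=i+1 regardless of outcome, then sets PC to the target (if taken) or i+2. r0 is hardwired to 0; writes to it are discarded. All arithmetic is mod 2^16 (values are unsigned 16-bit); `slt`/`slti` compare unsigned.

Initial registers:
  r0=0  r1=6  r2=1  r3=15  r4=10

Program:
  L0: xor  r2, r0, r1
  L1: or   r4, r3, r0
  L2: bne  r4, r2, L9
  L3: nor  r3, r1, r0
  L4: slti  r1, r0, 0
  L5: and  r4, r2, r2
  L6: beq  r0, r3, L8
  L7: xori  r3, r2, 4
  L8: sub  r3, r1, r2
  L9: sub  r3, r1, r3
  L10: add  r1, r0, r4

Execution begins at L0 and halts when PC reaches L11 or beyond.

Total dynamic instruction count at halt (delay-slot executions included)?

6

[0] xor  r2, r0, r1  →  {r0:0, r1:6, r2:6, r3:15, r4:10}
[1] or   r4, r3, r0  →  {r0:0, r1:6, r2:6, r3:15, r4:15}
[2] bne  r4, r2, L9  →  {r0:0, r1:6, r2:6, r3:15, r4:15}  ⟨branch taken⟩
[3] nor  r3, r1, r0  →  {r0:0, r1:6, r2:6, r3:65529, r4:15}
[9] sub  r3, r1, r3  →  {r0:0, r1:6, r2:6, r3:13, r4:15}
[10] add  r1, r0, r4  →  {r0:0, r1:15, r2:6, r3:13, r4:15}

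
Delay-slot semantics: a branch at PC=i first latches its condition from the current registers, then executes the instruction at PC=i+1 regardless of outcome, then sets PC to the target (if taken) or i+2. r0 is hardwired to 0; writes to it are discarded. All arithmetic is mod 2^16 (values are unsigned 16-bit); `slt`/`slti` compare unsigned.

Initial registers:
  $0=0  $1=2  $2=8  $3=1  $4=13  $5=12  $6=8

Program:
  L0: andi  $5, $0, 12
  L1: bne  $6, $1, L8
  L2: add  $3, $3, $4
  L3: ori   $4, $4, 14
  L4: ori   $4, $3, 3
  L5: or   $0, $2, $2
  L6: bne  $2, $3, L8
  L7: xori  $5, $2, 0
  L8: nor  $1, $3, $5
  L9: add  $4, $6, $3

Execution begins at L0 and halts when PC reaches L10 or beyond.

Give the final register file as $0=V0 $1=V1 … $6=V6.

$0=0 $1=65521 $2=8 $3=14 $4=22 $5=0 $6=8

PC=0  andi  $5, $0, 12       | $0=0 $1=2 $2=8 $3=1 $4=13 $5=0 $6=8
PC=1  bne  $6, $1, L8        | $0=0 $1=2 $2=8 $3=1 $4=13 $5=0 $6=8  [TAKEN]
PC=2  add  $3, $3, $4        | $0=0 $1=2 $2=8 $3=14 $4=13 $5=0 $6=8
PC=8  nor  $1, $3, $5        | $0=0 $1=65521 $2=8 $3=14 $4=13 $5=0 $6=8
PC=9  add  $4, $6, $3        | $0=0 $1=65521 $2=8 $3=14 $4=22 $5=0 $6=8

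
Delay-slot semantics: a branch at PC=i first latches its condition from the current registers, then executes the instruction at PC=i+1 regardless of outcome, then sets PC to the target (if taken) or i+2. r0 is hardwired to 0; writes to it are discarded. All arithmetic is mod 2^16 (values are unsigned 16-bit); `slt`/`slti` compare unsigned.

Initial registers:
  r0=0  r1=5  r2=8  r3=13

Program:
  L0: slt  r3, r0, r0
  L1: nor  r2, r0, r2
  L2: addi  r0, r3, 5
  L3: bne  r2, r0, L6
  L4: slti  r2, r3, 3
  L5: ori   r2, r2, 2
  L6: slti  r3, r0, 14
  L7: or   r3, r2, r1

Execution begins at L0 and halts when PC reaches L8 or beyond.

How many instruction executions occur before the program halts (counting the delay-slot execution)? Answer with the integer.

PC=0  slt  r3, r0, r0        | r0=0 r1=5 r2=8 r3=0
PC=1  nor  r2, r0, r2        | r0=0 r1=5 r2=65527 r3=0
PC=2  addi  r0, r3, 5        | r0=0 r1=5 r2=65527 r3=0
PC=3  bne  r2, r0, L6        | r0=0 r1=5 r2=65527 r3=0  [TAKEN]
PC=4  slti  r2, r3, 3        | r0=0 r1=5 r2=1 r3=0
PC=6  slti  r3, r0, 14       | r0=0 r1=5 r2=1 r3=1
PC=7  or   r3, r2, r1        | r0=0 r1=5 r2=1 r3=5

7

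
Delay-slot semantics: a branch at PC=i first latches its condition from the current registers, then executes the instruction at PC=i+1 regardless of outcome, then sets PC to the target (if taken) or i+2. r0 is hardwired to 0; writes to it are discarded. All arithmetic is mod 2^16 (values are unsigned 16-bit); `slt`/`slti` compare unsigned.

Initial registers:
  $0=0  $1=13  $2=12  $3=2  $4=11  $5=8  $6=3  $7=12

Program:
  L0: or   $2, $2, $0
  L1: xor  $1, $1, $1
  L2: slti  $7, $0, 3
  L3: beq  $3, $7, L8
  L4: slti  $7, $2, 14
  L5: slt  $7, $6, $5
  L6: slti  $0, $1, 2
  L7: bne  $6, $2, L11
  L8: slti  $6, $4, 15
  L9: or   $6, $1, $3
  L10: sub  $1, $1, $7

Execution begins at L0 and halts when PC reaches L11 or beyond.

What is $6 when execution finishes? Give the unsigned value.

1

#0 or   $2, $2, $0 ; 0/13/12/2/11/8/3/12
#1 xor  $1, $1, $1 ; 0/0/12/2/11/8/3/12
#2 slti  $7, $0, 3 ; 0/0/12/2/11/8/3/1
#3 beq  $3, $7, L8 ; 0/0/12/2/11/8/3/1 ; →fallthru
#4 slti  $7, $2, 14 ; 0/0/12/2/11/8/3/1
#5 slt  $7, $6, $5 ; 0/0/12/2/11/8/3/1
#6 slti  $0, $1, 2 ; 0/0/12/2/11/8/3/1
#7 bne  $6, $2, L11 ; 0/0/12/2/11/8/3/1 ; →target
#8 slti  $6, $4, 15 ; 0/0/12/2/11/8/1/1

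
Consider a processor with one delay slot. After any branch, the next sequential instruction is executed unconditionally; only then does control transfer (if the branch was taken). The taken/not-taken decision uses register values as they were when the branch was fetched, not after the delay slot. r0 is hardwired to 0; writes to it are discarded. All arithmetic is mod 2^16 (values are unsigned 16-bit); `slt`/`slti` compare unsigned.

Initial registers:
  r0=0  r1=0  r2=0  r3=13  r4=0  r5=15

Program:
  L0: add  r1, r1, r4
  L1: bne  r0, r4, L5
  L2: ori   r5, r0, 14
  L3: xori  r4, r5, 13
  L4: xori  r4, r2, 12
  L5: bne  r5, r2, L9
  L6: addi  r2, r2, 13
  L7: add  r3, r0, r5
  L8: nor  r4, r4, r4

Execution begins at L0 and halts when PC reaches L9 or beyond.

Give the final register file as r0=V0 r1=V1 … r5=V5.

r0=0 r1=0 r2=13 r3=13 r4=12 r5=14

PC=0  add  r1, r1, r4        | r0=0 r1=0 r2=0 r3=13 r4=0 r5=15
PC=1  bne  r0, r4, L5        | r0=0 r1=0 r2=0 r3=13 r4=0 r5=15  [not taken]
PC=2  ori   r5, r0, 14       | r0=0 r1=0 r2=0 r3=13 r4=0 r5=14
PC=3  xori  r4, r5, 13       | r0=0 r1=0 r2=0 r3=13 r4=3 r5=14
PC=4  xori  r4, r2, 12       | r0=0 r1=0 r2=0 r3=13 r4=12 r5=14
PC=5  bne  r5, r2, L9        | r0=0 r1=0 r2=0 r3=13 r4=12 r5=14  [TAKEN]
PC=6  addi  r2, r2, 13       | r0=0 r1=0 r2=13 r3=13 r4=12 r5=14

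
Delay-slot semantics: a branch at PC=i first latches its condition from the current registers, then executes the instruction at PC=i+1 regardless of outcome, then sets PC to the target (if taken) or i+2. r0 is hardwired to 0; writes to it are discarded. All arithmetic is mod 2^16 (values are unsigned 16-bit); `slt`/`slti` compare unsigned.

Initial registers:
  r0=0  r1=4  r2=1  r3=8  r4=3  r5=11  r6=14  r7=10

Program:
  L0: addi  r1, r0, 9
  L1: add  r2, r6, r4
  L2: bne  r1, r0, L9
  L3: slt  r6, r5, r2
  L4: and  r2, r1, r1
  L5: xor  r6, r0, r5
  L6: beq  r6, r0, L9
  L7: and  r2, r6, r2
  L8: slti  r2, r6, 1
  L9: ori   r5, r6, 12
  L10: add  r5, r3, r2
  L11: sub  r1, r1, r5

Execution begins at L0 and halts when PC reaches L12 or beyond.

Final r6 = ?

1

PC=0  addi  r1, r0, 9        | r0=0 r1=9 r2=1 r3=8 r4=3 r5=11 r6=14 r7=10
PC=1  add  r2, r6, r4        | r0=0 r1=9 r2=17 r3=8 r4=3 r5=11 r6=14 r7=10
PC=2  bne  r1, r0, L9        | r0=0 r1=9 r2=17 r3=8 r4=3 r5=11 r6=14 r7=10  [TAKEN]
PC=3  slt  r6, r5, r2        | r0=0 r1=9 r2=17 r3=8 r4=3 r5=11 r6=1 r7=10
PC=9  ori   r5, r6, 12       | r0=0 r1=9 r2=17 r3=8 r4=3 r5=13 r6=1 r7=10
PC=10 add  r5, r3, r2        | r0=0 r1=9 r2=17 r3=8 r4=3 r5=25 r6=1 r7=10
PC=11 sub  r1, r1, r5        | r0=0 r1=65520 r2=17 r3=8 r4=3 r5=25 r6=1 r7=10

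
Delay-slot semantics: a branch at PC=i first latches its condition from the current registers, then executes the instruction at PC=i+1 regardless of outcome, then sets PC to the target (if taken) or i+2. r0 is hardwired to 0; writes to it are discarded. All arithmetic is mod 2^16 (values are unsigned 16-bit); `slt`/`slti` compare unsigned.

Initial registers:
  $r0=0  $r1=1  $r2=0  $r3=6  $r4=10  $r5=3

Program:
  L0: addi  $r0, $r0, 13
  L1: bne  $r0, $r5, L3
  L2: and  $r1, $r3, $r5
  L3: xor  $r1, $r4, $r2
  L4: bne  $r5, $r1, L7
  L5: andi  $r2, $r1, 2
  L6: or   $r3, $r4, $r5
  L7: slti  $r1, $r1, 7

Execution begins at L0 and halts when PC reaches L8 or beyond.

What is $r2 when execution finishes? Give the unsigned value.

2

#0 addi  $r0, $r0, 13 ; 0/1/0/6/10/3
#1 bne  $r0, $r5, L3 ; 0/1/0/6/10/3 ; →target
#2 and  $r1, $r3, $r5 ; 0/2/0/6/10/3
#3 xor  $r1, $r4, $r2 ; 0/10/0/6/10/3
#4 bne  $r5, $r1, L7 ; 0/10/0/6/10/3 ; →target
#5 andi  $r2, $r1, 2 ; 0/10/2/6/10/3
#7 slti  $r1, $r1, 7 ; 0/0/2/6/10/3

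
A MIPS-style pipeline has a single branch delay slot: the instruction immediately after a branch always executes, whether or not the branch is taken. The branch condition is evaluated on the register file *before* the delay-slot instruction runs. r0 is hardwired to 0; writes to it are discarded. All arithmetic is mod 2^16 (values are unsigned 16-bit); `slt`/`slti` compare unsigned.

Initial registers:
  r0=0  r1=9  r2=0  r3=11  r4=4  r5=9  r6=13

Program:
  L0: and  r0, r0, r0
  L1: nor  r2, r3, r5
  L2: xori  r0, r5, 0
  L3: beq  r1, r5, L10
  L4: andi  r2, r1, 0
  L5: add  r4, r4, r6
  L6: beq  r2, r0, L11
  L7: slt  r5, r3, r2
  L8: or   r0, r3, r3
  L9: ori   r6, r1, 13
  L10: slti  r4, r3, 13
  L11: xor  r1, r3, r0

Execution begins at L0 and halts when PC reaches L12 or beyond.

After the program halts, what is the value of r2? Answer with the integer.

PC=0  and  r0, r0, r0        | r0=0 r1=9 r2=0 r3=11 r4=4 r5=9 r6=13
PC=1  nor  r2, r3, r5        | r0=0 r1=9 r2=65524 r3=11 r4=4 r5=9 r6=13
PC=2  xori  r0, r5, 0        | r0=0 r1=9 r2=65524 r3=11 r4=4 r5=9 r6=13
PC=3  beq  r1, r5, L10       | r0=0 r1=9 r2=65524 r3=11 r4=4 r5=9 r6=13  [TAKEN]
PC=4  andi  r2, r1, 0        | r0=0 r1=9 r2=0 r3=11 r4=4 r5=9 r6=13
PC=10 slti  r4, r3, 13       | r0=0 r1=9 r2=0 r3=11 r4=1 r5=9 r6=13
PC=11 xor  r1, r3, r0        | r0=0 r1=11 r2=0 r3=11 r4=1 r5=9 r6=13

0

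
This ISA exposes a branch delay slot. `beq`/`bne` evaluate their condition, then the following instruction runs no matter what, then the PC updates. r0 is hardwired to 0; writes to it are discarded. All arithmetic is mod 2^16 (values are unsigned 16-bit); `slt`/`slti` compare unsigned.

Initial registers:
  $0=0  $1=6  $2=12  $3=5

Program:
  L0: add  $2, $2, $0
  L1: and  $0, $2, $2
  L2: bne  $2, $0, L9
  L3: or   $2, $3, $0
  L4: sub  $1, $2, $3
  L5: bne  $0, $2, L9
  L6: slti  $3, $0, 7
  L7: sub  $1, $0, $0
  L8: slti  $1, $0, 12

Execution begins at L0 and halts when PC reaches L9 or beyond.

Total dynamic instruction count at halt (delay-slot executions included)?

4

  step pc=0: add  $2, $2, $0  regs=(0,6,12,5)
  step pc=1: and  $0, $2, $2  regs=(0,6,12,5)
  step pc=2: bne  $2, $0, L9  cond=T  regs=(0,6,12,5)
  step pc=3: or   $2, $3, $0  regs=(0,6,5,5)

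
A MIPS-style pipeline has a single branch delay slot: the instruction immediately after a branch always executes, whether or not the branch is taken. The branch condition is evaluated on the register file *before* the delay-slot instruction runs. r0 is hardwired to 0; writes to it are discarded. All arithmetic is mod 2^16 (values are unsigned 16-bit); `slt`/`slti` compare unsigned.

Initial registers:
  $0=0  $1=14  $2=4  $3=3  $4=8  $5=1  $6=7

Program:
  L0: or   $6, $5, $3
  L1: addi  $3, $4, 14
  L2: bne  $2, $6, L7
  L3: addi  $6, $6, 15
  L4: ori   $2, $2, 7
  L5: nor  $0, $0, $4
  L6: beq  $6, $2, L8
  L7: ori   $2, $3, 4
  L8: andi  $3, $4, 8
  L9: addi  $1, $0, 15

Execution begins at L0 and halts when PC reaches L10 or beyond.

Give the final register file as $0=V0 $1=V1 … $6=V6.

PC=0  or   $6, $5, $3        | $0=0 $1=14 $2=4 $3=3 $4=8 $5=1 $6=3
PC=1  addi  $3, $4, 14       | $0=0 $1=14 $2=4 $3=22 $4=8 $5=1 $6=3
PC=2  bne  $2, $6, L7        | $0=0 $1=14 $2=4 $3=22 $4=8 $5=1 $6=3  [TAKEN]
PC=3  addi  $6, $6, 15       | $0=0 $1=14 $2=4 $3=22 $4=8 $5=1 $6=18
PC=7  ori   $2, $3, 4        | $0=0 $1=14 $2=22 $3=22 $4=8 $5=1 $6=18
PC=8  andi  $3, $4, 8        | $0=0 $1=14 $2=22 $3=8 $4=8 $5=1 $6=18
PC=9  addi  $1, $0, 15       | $0=0 $1=15 $2=22 $3=8 $4=8 $5=1 $6=18

$0=0 $1=15 $2=22 $3=8 $4=8 $5=1 $6=18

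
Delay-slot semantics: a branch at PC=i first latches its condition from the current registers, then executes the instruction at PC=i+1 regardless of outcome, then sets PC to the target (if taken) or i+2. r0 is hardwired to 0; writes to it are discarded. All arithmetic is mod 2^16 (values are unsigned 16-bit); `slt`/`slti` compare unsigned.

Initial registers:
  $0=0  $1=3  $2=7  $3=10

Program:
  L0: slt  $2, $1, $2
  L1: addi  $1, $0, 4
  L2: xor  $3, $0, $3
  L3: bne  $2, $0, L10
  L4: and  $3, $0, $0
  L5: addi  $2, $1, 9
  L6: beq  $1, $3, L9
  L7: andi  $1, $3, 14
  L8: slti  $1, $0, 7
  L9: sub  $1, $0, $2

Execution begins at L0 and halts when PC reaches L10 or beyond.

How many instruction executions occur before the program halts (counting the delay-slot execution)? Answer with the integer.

[0] slt  $2, $1, $2  →  {$0:0, $1:3, $2:1, $3:10}
[1] addi  $1, $0, 4  →  {$0:0, $1:4, $2:1, $3:10}
[2] xor  $3, $0, $3  →  {$0:0, $1:4, $2:1, $3:10}
[3] bne  $2, $0, L10  →  {$0:0, $1:4, $2:1, $3:10}  ⟨branch taken⟩
[4] and  $3, $0, $0  →  {$0:0, $1:4, $2:1, $3:0}

5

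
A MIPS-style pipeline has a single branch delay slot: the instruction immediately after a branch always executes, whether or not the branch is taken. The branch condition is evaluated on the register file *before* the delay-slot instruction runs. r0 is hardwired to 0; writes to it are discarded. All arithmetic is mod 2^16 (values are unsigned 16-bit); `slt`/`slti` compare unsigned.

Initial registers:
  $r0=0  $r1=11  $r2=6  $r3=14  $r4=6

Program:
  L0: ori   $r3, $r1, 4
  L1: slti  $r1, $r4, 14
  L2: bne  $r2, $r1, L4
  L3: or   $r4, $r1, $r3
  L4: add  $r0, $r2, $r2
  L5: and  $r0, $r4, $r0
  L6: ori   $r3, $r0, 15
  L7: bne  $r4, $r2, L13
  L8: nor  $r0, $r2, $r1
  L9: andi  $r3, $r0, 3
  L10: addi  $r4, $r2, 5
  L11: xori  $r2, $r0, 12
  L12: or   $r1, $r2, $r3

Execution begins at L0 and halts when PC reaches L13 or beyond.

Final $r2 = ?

6

  step pc=0: ori   $r3, $r1, 4  regs=(0,11,6,15,6)
  step pc=1: slti  $r1, $r4, 14  regs=(0,1,6,15,6)
  step pc=2: bne  $r2, $r1, L4  cond=T  regs=(0,1,6,15,6)
  step pc=3: or   $r4, $r1, $r3  regs=(0,1,6,15,15)
  step pc=4: add  $r0, $r2, $r2  regs=(0,1,6,15,15)
  step pc=5: and  $r0, $r4, $r0  regs=(0,1,6,15,15)
  step pc=6: ori   $r3, $r0, 15  regs=(0,1,6,15,15)
  step pc=7: bne  $r4, $r2, L13  cond=T  regs=(0,1,6,15,15)
  step pc=8: nor  $r0, $r2, $r1  regs=(0,1,6,15,15)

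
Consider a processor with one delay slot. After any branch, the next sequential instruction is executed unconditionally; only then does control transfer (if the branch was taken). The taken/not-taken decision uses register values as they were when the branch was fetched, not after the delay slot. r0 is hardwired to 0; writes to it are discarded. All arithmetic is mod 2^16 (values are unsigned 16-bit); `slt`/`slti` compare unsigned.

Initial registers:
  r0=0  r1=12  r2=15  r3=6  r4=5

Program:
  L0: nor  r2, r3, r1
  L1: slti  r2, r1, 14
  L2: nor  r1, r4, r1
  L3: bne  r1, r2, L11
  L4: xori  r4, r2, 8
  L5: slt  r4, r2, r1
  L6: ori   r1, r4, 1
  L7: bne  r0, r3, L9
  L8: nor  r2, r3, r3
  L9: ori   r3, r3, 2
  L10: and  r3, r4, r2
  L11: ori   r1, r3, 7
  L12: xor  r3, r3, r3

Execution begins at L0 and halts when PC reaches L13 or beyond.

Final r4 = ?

#0 nor  r2, r3, r1 ; 0/12/65521/6/5
#1 slti  r2, r1, 14 ; 0/12/1/6/5
#2 nor  r1, r4, r1 ; 0/65522/1/6/5
#3 bne  r1, r2, L11 ; 0/65522/1/6/5 ; →target
#4 xori  r4, r2, 8 ; 0/65522/1/6/9
#11 ori   r1, r3, 7 ; 0/7/1/6/9
#12 xor  r3, r3, r3 ; 0/7/1/0/9

9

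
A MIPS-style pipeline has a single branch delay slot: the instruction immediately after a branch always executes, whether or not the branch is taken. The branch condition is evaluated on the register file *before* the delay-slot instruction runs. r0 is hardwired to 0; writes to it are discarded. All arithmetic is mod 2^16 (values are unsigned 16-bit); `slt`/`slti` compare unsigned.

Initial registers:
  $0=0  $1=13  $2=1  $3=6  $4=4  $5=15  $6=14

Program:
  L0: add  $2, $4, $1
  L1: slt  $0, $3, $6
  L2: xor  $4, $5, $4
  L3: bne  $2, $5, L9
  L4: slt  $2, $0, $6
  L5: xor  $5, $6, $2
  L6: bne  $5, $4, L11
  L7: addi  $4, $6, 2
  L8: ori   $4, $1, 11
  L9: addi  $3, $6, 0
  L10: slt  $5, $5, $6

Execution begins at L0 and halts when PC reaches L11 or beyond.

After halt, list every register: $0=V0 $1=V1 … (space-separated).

$0=0 $1=13 $2=1 $3=14 $4=11 $5=0 $6=14

#0 add  $2, $4, $1 ; 0/13/17/6/4/15/14
#1 slt  $0, $3, $6 ; 0/13/17/6/4/15/14
#2 xor  $4, $5, $4 ; 0/13/17/6/11/15/14
#3 bne  $2, $5, L9 ; 0/13/17/6/11/15/14 ; →target
#4 slt  $2, $0, $6 ; 0/13/1/6/11/15/14
#9 addi  $3, $6, 0 ; 0/13/1/14/11/15/14
#10 slt  $5, $5, $6 ; 0/13/1/14/11/0/14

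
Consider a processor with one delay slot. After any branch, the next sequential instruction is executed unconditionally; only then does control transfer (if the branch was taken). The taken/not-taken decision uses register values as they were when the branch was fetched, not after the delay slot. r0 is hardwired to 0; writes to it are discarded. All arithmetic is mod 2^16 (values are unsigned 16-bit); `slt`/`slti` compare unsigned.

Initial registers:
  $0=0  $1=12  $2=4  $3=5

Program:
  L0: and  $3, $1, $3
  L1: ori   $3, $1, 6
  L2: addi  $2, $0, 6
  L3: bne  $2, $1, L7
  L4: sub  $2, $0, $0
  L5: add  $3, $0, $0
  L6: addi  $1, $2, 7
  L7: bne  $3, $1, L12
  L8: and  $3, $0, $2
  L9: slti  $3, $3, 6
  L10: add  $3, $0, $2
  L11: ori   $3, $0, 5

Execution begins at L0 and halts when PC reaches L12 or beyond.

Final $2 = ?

PC=0  and  $3, $1, $3        | $0=0 $1=12 $2=4 $3=4
PC=1  ori   $3, $1, 6        | $0=0 $1=12 $2=4 $3=14
PC=2  addi  $2, $0, 6        | $0=0 $1=12 $2=6 $3=14
PC=3  bne  $2, $1, L7        | $0=0 $1=12 $2=6 $3=14  [TAKEN]
PC=4  sub  $2, $0, $0        | $0=0 $1=12 $2=0 $3=14
PC=7  bne  $3, $1, L12       | $0=0 $1=12 $2=0 $3=14  [TAKEN]
PC=8  and  $3, $0, $2        | $0=0 $1=12 $2=0 $3=0

0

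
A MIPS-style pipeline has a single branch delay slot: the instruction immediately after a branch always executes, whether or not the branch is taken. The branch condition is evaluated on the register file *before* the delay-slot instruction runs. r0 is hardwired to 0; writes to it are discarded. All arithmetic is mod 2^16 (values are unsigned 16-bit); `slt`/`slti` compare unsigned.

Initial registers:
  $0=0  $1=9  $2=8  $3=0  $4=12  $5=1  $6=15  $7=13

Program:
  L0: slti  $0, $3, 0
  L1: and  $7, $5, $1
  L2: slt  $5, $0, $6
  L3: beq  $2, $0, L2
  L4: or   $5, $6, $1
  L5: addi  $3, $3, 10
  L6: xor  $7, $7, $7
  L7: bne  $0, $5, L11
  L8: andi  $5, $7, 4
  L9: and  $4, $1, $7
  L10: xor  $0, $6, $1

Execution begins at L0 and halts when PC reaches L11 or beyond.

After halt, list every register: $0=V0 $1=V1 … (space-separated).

PC=0  slti  $0, $3, 0        | $0=0 $1=9 $2=8 $3=0 $4=12 $5=1 $6=15 $7=13
PC=1  and  $7, $5, $1        | $0=0 $1=9 $2=8 $3=0 $4=12 $5=1 $6=15 $7=1
PC=2  slt  $5, $0, $6        | $0=0 $1=9 $2=8 $3=0 $4=12 $5=1 $6=15 $7=1
PC=3  beq  $2, $0, L2        | $0=0 $1=9 $2=8 $3=0 $4=12 $5=1 $6=15 $7=1  [not taken]
PC=4  or   $5, $6, $1        | $0=0 $1=9 $2=8 $3=0 $4=12 $5=15 $6=15 $7=1
PC=5  addi  $3, $3, 10       | $0=0 $1=9 $2=8 $3=10 $4=12 $5=15 $6=15 $7=1
PC=6  xor  $7, $7, $7        | $0=0 $1=9 $2=8 $3=10 $4=12 $5=15 $6=15 $7=0
PC=7  bne  $0, $5, L11       | $0=0 $1=9 $2=8 $3=10 $4=12 $5=15 $6=15 $7=0  [TAKEN]
PC=8  andi  $5, $7, 4        | $0=0 $1=9 $2=8 $3=10 $4=12 $5=0 $6=15 $7=0

$0=0 $1=9 $2=8 $3=10 $4=12 $5=0 $6=15 $7=0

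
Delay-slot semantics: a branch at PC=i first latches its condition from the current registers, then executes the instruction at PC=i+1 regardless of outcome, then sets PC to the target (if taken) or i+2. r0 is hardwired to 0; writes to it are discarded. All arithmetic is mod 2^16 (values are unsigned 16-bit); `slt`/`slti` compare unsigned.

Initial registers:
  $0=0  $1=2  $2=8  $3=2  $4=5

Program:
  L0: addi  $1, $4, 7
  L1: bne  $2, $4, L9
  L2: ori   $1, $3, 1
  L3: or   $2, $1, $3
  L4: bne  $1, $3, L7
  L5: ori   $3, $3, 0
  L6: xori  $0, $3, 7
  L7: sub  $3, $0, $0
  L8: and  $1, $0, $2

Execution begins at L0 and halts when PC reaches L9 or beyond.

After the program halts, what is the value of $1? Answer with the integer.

3

  step pc=0: addi  $1, $4, 7  regs=(0,12,8,2,5)
  step pc=1: bne  $2, $4, L9  cond=T  regs=(0,12,8,2,5)
  step pc=2: ori   $1, $3, 1  regs=(0,3,8,2,5)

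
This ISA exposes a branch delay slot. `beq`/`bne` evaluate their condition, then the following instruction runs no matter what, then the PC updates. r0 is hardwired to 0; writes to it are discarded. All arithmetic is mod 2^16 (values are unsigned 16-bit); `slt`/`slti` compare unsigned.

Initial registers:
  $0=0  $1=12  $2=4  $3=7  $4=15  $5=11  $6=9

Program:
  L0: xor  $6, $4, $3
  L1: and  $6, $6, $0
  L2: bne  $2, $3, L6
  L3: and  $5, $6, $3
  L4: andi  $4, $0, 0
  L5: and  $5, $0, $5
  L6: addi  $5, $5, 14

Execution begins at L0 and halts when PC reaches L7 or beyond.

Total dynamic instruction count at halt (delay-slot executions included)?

  step pc=0: xor  $6, $4, $3  regs=(0,12,4,7,15,11,8)
  step pc=1: and  $6, $6, $0  regs=(0,12,4,7,15,11,0)
  step pc=2: bne  $2, $3, L6  cond=T  regs=(0,12,4,7,15,11,0)
  step pc=3: and  $5, $6, $3  regs=(0,12,4,7,15,0,0)
  step pc=6: addi  $5, $5, 14  regs=(0,12,4,7,15,14,0)

5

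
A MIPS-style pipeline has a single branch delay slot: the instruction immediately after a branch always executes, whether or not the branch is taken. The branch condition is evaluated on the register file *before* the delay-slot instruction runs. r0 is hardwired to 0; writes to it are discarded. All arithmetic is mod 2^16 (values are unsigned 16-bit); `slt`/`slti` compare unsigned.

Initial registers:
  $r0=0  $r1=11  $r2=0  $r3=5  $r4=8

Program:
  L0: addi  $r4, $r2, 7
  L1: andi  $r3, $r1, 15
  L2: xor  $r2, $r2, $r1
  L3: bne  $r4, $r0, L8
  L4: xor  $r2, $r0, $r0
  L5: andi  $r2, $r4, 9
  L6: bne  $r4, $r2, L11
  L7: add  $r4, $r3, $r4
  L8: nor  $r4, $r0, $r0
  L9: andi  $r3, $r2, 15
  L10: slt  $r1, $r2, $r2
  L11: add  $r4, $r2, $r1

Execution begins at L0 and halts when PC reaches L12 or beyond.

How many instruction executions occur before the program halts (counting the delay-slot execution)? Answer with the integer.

  step pc=0: addi  $r4, $r2, 7  regs=(0,11,0,5,7)
  step pc=1: andi  $r3, $r1, 15  regs=(0,11,0,11,7)
  step pc=2: xor  $r2, $r2, $r1  regs=(0,11,11,11,7)
  step pc=3: bne  $r4, $r0, L8  cond=T  regs=(0,11,11,11,7)
  step pc=4: xor  $r2, $r0, $r0  regs=(0,11,0,11,7)
  step pc=8: nor  $r4, $r0, $r0  regs=(0,11,0,11,65535)
  step pc=9: andi  $r3, $r2, 15  regs=(0,11,0,0,65535)
  step pc=10: slt  $r1, $r2, $r2  regs=(0,0,0,0,65535)
  step pc=11: add  $r4, $r2, $r1  regs=(0,0,0,0,0)

9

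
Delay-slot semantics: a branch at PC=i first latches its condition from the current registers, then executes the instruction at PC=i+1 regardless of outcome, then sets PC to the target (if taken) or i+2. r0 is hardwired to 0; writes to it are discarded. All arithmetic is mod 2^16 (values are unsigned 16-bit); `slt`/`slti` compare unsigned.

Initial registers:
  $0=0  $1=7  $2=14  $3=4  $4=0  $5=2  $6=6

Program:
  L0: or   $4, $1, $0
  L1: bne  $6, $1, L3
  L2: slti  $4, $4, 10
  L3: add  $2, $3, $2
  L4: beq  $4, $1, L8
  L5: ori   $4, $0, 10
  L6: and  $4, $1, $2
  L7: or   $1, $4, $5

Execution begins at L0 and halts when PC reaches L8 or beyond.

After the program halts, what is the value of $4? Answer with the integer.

2

#0 or   $4, $1, $0 ; 0/7/14/4/7/2/6
#1 bne  $6, $1, L3 ; 0/7/14/4/7/2/6 ; →target
#2 slti  $4, $4, 10 ; 0/7/14/4/1/2/6
#3 add  $2, $3, $2 ; 0/7/18/4/1/2/6
#4 beq  $4, $1, L8 ; 0/7/18/4/1/2/6 ; →fallthru
#5 ori   $4, $0, 10 ; 0/7/18/4/10/2/6
#6 and  $4, $1, $2 ; 0/7/18/4/2/2/6
#7 or   $1, $4, $5 ; 0/2/18/4/2/2/6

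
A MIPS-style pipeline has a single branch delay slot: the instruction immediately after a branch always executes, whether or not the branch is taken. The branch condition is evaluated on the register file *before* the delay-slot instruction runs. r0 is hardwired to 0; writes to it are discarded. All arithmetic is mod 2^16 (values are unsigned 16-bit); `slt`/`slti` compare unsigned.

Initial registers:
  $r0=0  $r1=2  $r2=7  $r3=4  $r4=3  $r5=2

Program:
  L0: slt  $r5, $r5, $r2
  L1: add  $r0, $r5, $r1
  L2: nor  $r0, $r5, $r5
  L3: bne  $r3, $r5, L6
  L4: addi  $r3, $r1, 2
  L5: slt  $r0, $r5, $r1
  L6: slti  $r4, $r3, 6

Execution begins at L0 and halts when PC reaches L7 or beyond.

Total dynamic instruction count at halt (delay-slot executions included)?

6

  step pc=0: slt  $r5, $r5, $r2  regs=(0,2,7,4,3,1)
  step pc=1: add  $r0, $r5, $r1  regs=(0,2,7,4,3,1)
  step pc=2: nor  $r0, $r5, $r5  regs=(0,2,7,4,3,1)
  step pc=3: bne  $r3, $r5, L6  cond=T  regs=(0,2,7,4,3,1)
  step pc=4: addi  $r3, $r1, 2  regs=(0,2,7,4,3,1)
  step pc=6: slti  $r4, $r3, 6  regs=(0,2,7,4,1,1)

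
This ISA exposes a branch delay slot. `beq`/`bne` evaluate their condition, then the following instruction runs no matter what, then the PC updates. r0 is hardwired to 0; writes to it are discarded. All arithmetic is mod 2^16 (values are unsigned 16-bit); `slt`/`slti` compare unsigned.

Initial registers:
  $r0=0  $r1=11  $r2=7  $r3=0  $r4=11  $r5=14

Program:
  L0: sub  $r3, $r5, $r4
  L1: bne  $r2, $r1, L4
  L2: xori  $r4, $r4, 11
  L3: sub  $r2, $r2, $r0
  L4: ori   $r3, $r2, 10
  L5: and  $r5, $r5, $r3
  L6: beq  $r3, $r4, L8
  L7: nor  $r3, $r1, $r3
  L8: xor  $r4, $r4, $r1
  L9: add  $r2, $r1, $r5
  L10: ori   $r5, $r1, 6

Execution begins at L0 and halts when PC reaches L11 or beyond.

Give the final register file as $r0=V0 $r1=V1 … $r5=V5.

$r0=0 $r1=11 $r2=25 $r3=65520 $r4=11 $r5=15

[0] sub  $r3, $r5, $r4  →  {$r0:0, $r1:11, $r2:7, $r3:3, $r4:11, $r5:14}
[1] bne  $r2, $r1, L4  →  {$r0:0, $r1:11, $r2:7, $r3:3, $r4:11, $r5:14}  ⟨branch taken⟩
[2] xori  $r4, $r4, 11  →  {$r0:0, $r1:11, $r2:7, $r3:3, $r4:0, $r5:14}
[4] ori   $r3, $r2, 10  →  {$r0:0, $r1:11, $r2:7, $r3:15, $r4:0, $r5:14}
[5] and  $r5, $r5, $r3  →  {$r0:0, $r1:11, $r2:7, $r3:15, $r4:0, $r5:14}
[6] beq  $r3, $r4, L8  →  {$r0:0, $r1:11, $r2:7, $r3:15, $r4:0, $r5:14}  ⟨branch fallthrough⟩
[7] nor  $r3, $r1, $r3  →  {$r0:0, $r1:11, $r2:7, $r3:65520, $r4:0, $r5:14}
[8] xor  $r4, $r4, $r1  →  {$r0:0, $r1:11, $r2:7, $r3:65520, $r4:11, $r5:14}
[9] add  $r2, $r1, $r5  →  {$r0:0, $r1:11, $r2:25, $r3:65520, $r4:11, $r5:14}
[10] ori   $r5, $r1, 6  →  {$r0:0, $r1:11, $r2:25, $r3:65520, $r4:11, $r5:15}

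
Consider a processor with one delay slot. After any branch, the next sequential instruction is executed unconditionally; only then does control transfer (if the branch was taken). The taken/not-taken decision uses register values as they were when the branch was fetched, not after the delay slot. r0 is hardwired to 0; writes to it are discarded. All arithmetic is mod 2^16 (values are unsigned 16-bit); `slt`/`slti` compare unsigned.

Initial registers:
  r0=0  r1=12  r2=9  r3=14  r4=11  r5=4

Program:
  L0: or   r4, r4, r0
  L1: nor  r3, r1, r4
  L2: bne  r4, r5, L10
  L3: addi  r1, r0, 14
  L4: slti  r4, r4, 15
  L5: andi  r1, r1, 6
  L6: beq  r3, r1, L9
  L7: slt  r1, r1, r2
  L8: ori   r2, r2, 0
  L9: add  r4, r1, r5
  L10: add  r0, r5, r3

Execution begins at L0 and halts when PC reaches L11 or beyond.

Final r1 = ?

  step pc=0: or   r4, r4, r0  regs=(0,12,9,14,11,4)
  step pc=1: nor  r3, r1, r4  regs=(0,12,9,65520,11,4)
  step pc=2: bne  r4, r5, L10  cond=T  regs=(0,12,9,65520,11,4)
  step pc=3: addi  r1, r0, 14  regs=(0,14,9,65520,11,4)
  step pc=10: add  r0, r5, r3  regs=(0,14,9,65520,11,4)

14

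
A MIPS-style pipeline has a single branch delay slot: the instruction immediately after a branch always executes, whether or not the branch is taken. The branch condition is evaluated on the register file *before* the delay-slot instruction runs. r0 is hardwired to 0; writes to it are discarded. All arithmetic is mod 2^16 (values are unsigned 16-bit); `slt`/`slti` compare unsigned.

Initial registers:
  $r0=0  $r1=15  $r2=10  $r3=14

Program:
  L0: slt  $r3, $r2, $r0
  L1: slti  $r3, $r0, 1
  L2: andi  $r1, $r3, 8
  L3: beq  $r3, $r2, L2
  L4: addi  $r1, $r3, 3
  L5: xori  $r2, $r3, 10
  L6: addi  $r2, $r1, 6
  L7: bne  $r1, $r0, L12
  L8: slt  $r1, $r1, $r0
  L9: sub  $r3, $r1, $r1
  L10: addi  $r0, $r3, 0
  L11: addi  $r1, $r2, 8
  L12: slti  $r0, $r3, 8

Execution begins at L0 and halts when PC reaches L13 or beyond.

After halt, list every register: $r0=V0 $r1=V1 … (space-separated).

  step pc=0: slt  $r3, $r2, $r0  regs=(0,15,10,0)
  step pc=1: slti  $r3, $r0, 1  regs=(0,15,10,1)
  step pc=2: andi  $r1, $r3, 8  regs=(0,0,10,1)
  step pc=3: beq  $r3, $r2, L2  cond=F  regs=(0,0,10,1)
  step pc=4: addi  $r1, $r3, 3  regs=(0,4,10,1)
  step pc=5: xori  $r2, $r3, 10  regs=(0,4,11,1)
  step pc=6: addi  $r2, $r1, 6  regs=(0,4,10,1)
  step pc=7: bne  $r1, $r0, L12  cond=T  regs=(0,4,10,1)
  step pc=8: slt  $r1, $r1, $r0  regs=(0,0,10,1)
  step pc=12: slti  $r0, $r3, 8  regs=(0,0,10,1)

$r0=0 $r1=0 $r2=10 $r3=1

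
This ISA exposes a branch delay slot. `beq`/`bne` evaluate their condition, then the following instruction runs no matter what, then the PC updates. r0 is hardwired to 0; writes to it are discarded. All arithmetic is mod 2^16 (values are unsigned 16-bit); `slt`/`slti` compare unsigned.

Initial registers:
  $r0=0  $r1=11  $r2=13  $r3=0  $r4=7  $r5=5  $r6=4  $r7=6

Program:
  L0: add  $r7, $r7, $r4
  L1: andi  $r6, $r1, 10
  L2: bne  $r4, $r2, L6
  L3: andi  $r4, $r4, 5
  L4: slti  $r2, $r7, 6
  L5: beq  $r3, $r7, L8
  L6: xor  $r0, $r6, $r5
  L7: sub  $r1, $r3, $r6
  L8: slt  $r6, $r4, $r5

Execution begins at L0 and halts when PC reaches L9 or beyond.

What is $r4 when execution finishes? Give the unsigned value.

5

[0] add  $r7, $r7, $r4  →  {$r0:0, $r1:11, $r2:13, $r3:0, $r4:7, $r5:5, $r6:4, $r7:13}
[1] andi  $r6, $r1, 10  →  {$r0:0, $r1:11, $r2:13, $r3:0, $r4:7, $r5:5, $r6:10, $r7:13}
[2] bne  $r4, $r2, L6  →  {$r0:0, $r1:11, $r2:13, $r3:0, $r4:7, $r5:5, $r6:10, $r7:13}  ⟨branch taken⟩
[3] andi  $r4, $r4, 5  →  {$r0:0, $r1:11, $r2:13, $r3:0, $r4:5, $r5:5, $r6:10, $r7:13}
[6] xor  $r0, $r6, $r5  →  {$r0:0, $r1:11, $r2:13, $r3:0, $r4:5, $r5:5, $r6:10, $r7:13}
[7] sub  $r1, $r3, $r6  →  {$r0:0, $r1:65526, $r2:13, $r3:0, $r4:5, $r5:5, $r6:10, $r7:13}
[8] slt  $r6, $r4, $r5  →  {$r0:0, $r1:65526, $r2:13, $r3:0, $r4:5, $r5:5, $r6:0, $r7:13}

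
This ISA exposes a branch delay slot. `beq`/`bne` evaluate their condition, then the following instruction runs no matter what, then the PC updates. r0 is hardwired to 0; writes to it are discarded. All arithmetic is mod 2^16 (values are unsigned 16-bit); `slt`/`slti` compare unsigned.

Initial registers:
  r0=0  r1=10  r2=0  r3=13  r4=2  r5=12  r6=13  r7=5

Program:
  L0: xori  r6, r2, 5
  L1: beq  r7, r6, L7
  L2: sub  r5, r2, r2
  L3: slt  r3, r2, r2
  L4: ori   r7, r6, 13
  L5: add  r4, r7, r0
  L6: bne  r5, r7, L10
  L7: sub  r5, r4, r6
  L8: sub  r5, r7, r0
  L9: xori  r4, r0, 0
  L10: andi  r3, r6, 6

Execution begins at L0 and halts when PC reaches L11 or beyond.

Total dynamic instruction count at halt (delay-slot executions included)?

PC=0  xori  r6, r2, 5        | r0=0 r1=10 r2=0 r3=13 r4=2 r5=12 r6=5 r7=5
PC=1  beq  r7, r6, L7        | r0=0 r1=10 r2=0 r3=13 r4=2 r5=12 r6=5 r7=5  [TAKEN]
PC=2  sub  r5, r2, r2        | r0=0 r1=10 r2=0 r3=13 r4=2 r5=0 r6=5 r7=5
PC=7  sub  r5, r4, r6        | r0=0 r1=10 r2=0 r3=13 r4=2 r5=65533 r6=5 r7=5
PC=8  sub  r5, r7, r0        | r0=0 r1=10 r2=0 r3=13 r4=2 r5=5 r6=5 r7=5
PC=9  xori  r4, r0, 0        | r0=0 r1=10 r2=0 r3=13 r4=0 r5=5 r6=5 r7=5
PC=10 andi  r3, r6, 6        | r0=0 r1=10 r2=0 r3=4 r4=0 r5=5 r6=5 r7=5

7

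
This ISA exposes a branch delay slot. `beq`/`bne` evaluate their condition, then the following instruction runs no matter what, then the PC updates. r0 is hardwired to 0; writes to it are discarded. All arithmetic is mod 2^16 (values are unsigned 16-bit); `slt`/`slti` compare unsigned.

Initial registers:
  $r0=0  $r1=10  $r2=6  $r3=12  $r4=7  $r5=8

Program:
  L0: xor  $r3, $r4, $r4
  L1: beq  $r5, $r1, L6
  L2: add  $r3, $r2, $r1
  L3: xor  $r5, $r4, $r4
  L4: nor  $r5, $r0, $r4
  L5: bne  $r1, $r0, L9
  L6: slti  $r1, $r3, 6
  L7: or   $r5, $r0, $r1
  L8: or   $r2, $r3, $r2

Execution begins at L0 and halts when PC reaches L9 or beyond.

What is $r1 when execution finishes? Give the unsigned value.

0

#0 xor  $r3, $r4, $r4 ; 0/10/6/0/7/8
#1 beq  $r5, $r1, L6 ; 0/10/6/0/7/8 ; →fallthru
#2 add  $r3, $r2, $r1 ; 0/10/6/16/7/8
#3 xor  $r5, $r4, $r4 ; 0/10/6/16/7/0
#4 nor  $r5, $r0, $r4 ; 0/10/6/16/7/65528
#5 bne  $r1, $r0, L9 ; 0/10/6/16/7/65528 ; →target
#6 slti  $r1, $r3, 6 ; 0/0/6/16/7/65528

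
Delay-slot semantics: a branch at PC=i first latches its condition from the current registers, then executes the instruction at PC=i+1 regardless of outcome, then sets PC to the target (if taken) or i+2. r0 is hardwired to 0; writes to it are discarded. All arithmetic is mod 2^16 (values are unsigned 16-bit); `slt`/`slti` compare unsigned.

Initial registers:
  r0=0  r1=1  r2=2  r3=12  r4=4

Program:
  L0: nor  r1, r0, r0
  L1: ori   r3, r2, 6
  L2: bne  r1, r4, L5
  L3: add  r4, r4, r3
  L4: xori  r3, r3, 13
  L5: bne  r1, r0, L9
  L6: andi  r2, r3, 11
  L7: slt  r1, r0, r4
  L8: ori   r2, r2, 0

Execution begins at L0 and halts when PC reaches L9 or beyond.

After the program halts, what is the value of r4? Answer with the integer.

[0] nor  r1, r0, r0  →  {r0:0, r1:65535, r2:2, r3:12, r4:4}
[1] ori   r3, r2, 6  →  {r0:0, r1:65535, r2:2, r3:6, r4:4}
[2] bne  r1, r4, L5  →  {r0:0, r1:65535, r2:2, r3:6, r4:4}  ⟨branch taken⟩
[3] add  r4, r4, r3  →  {r0:0, r1:65535, r2:2, r3:6, r4:10}
[5] bne  r1, r0, L9  →  {r0:0, r1:65535, r2:2, r3:6, r4:10}  ⟨branch taken⟩
[6] andi  r2, r3, 11  →  {r0:0, r1:65535, r2:2, r3:6, r4:10}

10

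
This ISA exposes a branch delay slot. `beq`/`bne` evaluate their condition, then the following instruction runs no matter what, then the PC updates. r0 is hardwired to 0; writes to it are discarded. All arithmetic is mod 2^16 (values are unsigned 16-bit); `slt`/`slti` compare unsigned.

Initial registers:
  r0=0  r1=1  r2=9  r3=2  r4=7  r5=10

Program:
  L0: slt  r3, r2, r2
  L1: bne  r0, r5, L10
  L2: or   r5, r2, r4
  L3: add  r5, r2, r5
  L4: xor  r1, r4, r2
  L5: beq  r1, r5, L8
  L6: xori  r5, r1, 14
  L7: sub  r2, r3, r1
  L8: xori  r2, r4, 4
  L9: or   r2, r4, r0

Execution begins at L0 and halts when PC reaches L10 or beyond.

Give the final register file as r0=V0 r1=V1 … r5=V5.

PC=0  slt  r3, r2, r2        | r0=0 r1=1 r2=9 r3=0 r4=7 r5=10
PC=1  bne  r0, r5, L10       | r0=0 r1=1 r2=9 r3=0 r4=7 r5=10  [TAKEN]
PC=2  or   r5, r2, r4        | r0=0 r1=1 r2=9 r3=0 r4=7 r5=15

r0=0 r1=1 r2=9 r3=0 r4=7 r5=15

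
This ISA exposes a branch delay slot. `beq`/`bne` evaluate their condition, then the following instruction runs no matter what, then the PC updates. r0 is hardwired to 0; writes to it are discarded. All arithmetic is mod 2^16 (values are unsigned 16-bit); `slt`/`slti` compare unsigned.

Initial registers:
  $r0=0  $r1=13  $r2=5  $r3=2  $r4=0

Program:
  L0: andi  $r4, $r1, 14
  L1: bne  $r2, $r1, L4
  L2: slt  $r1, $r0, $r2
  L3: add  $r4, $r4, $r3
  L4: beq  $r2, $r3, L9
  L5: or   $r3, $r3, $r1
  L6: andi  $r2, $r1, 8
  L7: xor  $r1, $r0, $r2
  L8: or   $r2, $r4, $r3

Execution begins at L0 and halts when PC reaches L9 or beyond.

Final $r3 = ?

PC=0  andi  $r4, $r1, 14     | $r0=0 $r1=13 $r2=5 $r3=2 $r4=12
PC=1  bne  $r2, $r1, L4      | $r0=0 $r1=13 $r2=5 $r3=2 $r4=12  [TAKEN]
PC=2  slt  $r1, $r0, $r2     | $r0=0 $r1=1 $r2=5 $r3=2 $r4=12
PC=4  beq  $r2, $r3, L9      | $r0=0 $r1=1 $r2=5 $r3=2 $r4=12  [not taken]
PC=5  or   $r3, $r3, $r1     | $r0=0 $r1=1 $r2=5 $r3=3 $r4=12
PC=6  andi  $r2, $r1, 8      | $r0=0 $r1=1 $r2=0 $r3=3 $r4=12
PC=7  xor  $r1, $r0, $r2     | $r0=0 $r1=0 $r2=0 $r3=3 $r4=12
PC=8  or   $r2, $r4, $r3     | $r0=0 $r1=0 $r2=15 $r3=3 $r4=12

3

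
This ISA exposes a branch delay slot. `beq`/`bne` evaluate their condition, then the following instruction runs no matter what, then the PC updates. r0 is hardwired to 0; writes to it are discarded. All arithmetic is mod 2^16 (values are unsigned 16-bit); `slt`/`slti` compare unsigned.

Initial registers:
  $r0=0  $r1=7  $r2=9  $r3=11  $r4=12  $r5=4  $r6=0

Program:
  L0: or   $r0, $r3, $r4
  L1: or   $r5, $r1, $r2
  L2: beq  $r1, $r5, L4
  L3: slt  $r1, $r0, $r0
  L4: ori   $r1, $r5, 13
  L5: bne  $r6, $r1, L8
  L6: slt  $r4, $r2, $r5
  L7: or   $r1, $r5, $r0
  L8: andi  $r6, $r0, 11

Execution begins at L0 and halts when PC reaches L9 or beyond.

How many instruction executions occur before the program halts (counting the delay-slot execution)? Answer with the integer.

8

  step pc=0: or   $r0, $r3, $r4  regs=(0,7,9,11,12,4,0)
  step pc=1: or   $r5, $r1, $r2  regs=(0,7,9,11,12,15,0)
  step pc=2: beq  $r1, $r5, L4  cond=F  regs=(0,7,9,11,12,15,0)
  step pc=3: slt  $r1, $r0, $r0  regs=(0,0,9,11,12,15,0)
  step pc=4: ori   $r1, $r5, 13  regs=(0,15,9,11,12,15,0)
  step pc=5: bne  $r6, $r1, L8  cond=T  regs=(0,15,9,11,12,15,0)
  step pc=6: slt  $r4, $r2, $r5  regs=(0,15,9,11,1,15,0)
  step pc=8: andi  $r6, $r0, 11  regs=(0,15,9,11,1,15,0)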